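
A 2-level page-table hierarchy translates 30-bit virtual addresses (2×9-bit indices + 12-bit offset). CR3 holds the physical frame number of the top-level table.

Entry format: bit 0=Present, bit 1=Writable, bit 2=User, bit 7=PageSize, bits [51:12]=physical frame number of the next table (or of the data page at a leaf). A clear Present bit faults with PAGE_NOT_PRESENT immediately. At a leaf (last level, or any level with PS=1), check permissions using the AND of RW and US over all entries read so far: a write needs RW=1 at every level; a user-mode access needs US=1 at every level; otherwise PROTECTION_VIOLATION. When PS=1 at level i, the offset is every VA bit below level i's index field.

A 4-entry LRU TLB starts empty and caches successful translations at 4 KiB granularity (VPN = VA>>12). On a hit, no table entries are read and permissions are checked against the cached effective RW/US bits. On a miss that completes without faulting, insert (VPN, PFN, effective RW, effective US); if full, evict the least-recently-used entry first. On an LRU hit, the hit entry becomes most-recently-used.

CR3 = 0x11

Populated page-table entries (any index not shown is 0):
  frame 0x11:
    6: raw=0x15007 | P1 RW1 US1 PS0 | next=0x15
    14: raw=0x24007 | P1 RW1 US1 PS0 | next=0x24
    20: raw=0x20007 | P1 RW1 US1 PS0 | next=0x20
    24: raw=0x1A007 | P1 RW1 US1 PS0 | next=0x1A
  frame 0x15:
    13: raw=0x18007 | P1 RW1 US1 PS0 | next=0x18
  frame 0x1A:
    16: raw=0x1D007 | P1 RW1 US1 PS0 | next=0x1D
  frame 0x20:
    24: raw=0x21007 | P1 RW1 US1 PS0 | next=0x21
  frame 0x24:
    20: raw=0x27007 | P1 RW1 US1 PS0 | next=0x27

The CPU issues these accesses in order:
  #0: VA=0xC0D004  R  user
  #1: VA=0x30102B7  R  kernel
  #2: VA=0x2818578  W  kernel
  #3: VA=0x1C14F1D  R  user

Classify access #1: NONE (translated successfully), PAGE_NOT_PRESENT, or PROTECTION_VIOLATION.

Per-access translation:
#0 VA=0xC0D004 (r,user):
  lvl0: tbl 0x11, slot 6 ⇒ 0x15007 (P1/RW1/US1/PS0)
  lvl1: tbl 0x15, slot 13 ⇒ 0x18007 (P1/RW1/US1/PS0)
  ✓ 0x18004  — 2 lookups
#1 VA=0x30102B7 (r,kernel):
  lvl0: tbl 0x11, slot 24 ⇒ 0x1A007 (P1/RW1/US1/PS0)
  lvl1: tbl 0x1A, slot 16 ⇒ 0x1D007 (P1/RW1/US1/PS0)
  ✓ 0x1D2B7  — 2 lookups
#2 VA=0x2818578 (w,kernel):
  lvl0: tbl 0x11, slot 20 ⇒ 0x20007 (P1/RW1/US1/PS0)
  lvl1: tbl 0x20, slot 24 ⇒ 0x21007 (P1/RW1/US1/PS0)
  ✓ 0x21578  — 2 lookups
#3 VA=0x1C14F1D (r,user):
  lvl0: tbl 0x11, slot 14 ⇒ 0x24007 (P1/RW1/US1/PS0)
  lvl1: tbl 0x24, slot 20 ⇒ 0x27007 (P1/RW1/US1/PS0)
  ✓ 0x27F1D  — 2 lookups

Access #1 fault: NONE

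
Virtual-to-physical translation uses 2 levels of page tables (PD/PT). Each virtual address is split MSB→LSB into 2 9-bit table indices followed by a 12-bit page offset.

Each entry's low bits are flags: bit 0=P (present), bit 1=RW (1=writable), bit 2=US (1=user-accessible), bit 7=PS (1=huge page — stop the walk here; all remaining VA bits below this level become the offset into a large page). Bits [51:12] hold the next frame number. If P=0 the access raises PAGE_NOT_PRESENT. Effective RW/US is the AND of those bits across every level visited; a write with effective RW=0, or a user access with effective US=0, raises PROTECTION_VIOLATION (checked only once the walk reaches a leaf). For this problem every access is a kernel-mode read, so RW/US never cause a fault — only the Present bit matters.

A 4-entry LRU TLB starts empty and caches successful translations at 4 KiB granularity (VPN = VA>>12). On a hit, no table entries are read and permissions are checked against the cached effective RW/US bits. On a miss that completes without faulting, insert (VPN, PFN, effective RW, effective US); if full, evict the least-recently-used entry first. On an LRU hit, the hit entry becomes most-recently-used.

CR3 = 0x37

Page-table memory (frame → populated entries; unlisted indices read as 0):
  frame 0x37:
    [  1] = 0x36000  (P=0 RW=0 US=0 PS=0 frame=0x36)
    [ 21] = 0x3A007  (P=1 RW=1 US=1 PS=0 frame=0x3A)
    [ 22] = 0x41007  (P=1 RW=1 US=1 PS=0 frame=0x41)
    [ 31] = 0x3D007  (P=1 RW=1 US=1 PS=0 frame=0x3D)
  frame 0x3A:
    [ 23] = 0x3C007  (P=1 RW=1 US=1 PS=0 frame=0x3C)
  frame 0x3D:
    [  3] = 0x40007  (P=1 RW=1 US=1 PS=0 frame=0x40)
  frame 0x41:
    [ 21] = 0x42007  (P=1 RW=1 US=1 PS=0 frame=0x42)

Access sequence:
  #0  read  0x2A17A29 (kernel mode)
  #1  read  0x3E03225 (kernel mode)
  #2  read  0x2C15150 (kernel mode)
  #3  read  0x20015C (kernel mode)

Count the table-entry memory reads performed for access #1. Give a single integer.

Trace:
#0 VA=0x2A17A29 (r,kernel):
  L0: frame=0x37 idx=21 entry=0x3A007 [P=1 RW=1 US=1 PS=0]
  L1: frame=0x3A idx=23 entry=0x3C007 [P=1 RW=1 US=1 PS=0]
  ✓ 0x3CA29  — 2 lookups
#1 VA=0x3E03225 (r,kernel):
  L0: frame=0x37 idx=31 entry=0x3D007 [P=1 RW=1 US=1 PS=0]
  L1: frame=0x3D idx=3 entry=0x40007 [P=1 RW=1 US=1 PS=0]
  ✓ 0x40225  — 2 lookups
#2 VA=0x2C15150 (r,kernel):
  L0: frame=0x37 idx=22 entry=0x41007 [P=1 RW=1 US=1 PS=0]
  L1: frame=0x41 idx=21 entry=0x42007 [P=1 RW=1 US=1 PS=0]
  ✓ 0x42150  — 2 lookups
#3 VA=0x20015C (r,kernel):
  L0: frame=0x37 idx=1 entry=0x36000 [P=0 RW=0 US=0 PS=0]
  → PAGE_NOT_PRESENT  (1 entries read)

Entries read for #1: 2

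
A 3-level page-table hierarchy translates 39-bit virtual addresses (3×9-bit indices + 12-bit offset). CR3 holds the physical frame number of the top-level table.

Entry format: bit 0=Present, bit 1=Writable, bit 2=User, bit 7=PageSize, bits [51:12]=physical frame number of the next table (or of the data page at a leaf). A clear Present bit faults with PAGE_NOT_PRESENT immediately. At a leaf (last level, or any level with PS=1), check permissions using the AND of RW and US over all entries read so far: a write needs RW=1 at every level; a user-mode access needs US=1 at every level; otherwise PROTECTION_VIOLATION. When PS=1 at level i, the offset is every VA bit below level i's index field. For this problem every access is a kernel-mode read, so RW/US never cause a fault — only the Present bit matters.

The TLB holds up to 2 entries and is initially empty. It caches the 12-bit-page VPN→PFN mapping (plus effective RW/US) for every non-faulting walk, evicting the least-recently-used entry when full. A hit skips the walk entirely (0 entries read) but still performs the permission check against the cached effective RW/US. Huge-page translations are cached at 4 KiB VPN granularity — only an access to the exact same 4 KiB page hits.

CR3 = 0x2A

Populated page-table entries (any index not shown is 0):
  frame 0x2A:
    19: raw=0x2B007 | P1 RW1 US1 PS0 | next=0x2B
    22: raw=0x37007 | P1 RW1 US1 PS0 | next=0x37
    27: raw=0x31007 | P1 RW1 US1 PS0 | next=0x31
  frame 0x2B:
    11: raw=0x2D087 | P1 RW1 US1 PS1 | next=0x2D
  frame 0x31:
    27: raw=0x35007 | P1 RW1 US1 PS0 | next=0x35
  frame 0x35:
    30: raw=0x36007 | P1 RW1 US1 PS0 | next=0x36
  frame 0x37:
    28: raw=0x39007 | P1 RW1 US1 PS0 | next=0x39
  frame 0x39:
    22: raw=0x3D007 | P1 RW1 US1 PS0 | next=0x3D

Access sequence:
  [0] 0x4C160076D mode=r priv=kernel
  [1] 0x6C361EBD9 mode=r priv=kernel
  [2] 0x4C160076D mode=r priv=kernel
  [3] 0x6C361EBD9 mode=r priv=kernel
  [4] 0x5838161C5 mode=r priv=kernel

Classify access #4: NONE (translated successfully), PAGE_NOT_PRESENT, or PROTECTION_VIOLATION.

Walk each access:
#0 VA=0x4C160076D (r,kernel):
  lvl0: tbl 0x2A, slot 19 ⇒ 0x2B007 (P1/RW1/US1/PS0)
  lvl1: tbl 0x2B, slot 11 ⇒ 0x2D087 (P1/RW1/US1/PS1)
  ⇒ phys 0x2D76D (huge @L1)  [2 reads]
#1 VA=0x6C361EBD9 (r,kernel):
  lvl0: tbl 0x2A, slot 27 ⇒ 0x31007 (P1/RW1/US1/PS0)
  lvl1: tbl 0x31, slot 27 ⇒ 0x35007 (P1/RW1/US1/PS0)
  lvl2: tbl 0x35, slot 30 ⇒ 0x36007 (P1/RW1/US1/PS0)
  ⇒ phys 0x36BD9  [3 reads]
#2 VA=0x4C160076D (r,kernel):
  TLB hit vpn=0x4C1600 → PA=0x2D76D
#3 VA=0x6C361EBD9 (r,kernel):
  TLB hit vpn=0x6C361E → PA=0x36BD9
#4 VA=0x5838161C5 (r,kernel):
  lvl0: tbl 0x2A, slot 22 ⇒ 0x37007 (P1/RW1/US1/PS0)
  lvl1: tbl 0x37, slot 28 ⇒ 0x39007 (P1/RW1/US1/PS0)
  lvl2: tbl 0x39, slot 22 ⇒ 0x3D007 (P1/RW1/US1/PS0)
  ⇒ phys 0x3D1C5  [3 reads]

Access #4 fault: NONE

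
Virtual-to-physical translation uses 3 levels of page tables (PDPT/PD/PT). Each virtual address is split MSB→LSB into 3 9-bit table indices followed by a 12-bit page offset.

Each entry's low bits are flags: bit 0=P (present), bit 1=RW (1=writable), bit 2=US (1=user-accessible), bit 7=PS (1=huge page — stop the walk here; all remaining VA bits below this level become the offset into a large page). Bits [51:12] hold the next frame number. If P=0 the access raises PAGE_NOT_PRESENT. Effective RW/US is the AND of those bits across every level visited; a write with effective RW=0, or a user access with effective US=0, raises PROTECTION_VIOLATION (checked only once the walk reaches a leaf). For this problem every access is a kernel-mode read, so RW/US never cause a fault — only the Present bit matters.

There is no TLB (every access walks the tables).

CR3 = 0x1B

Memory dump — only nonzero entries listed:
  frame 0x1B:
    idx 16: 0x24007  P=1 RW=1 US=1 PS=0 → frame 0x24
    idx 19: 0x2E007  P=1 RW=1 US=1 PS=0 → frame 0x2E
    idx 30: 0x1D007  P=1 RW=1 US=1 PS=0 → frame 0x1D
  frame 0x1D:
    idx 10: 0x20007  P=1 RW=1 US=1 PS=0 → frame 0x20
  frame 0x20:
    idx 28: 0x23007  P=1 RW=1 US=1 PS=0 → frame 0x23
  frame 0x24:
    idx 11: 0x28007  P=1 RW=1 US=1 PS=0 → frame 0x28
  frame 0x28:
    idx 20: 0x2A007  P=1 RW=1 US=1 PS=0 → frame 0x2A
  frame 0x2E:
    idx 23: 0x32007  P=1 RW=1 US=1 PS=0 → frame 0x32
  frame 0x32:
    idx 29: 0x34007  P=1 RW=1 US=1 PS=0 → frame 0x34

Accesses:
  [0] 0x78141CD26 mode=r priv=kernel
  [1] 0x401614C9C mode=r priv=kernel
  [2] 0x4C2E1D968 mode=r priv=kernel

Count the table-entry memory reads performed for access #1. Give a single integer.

Per-access translation:
#0 VA=0x78141CD26 (r,kernel):
  L0 @0x1B[30] → 0x1D007  P=1,RW=1,US=1,PS=0
  L1 @0x1D[10] → 0x20007  P=1,RW=1,US=1,PS=0
  L2 @0x20[28] → 0x23007  P=1,RW=1,US=1,PS=0
  ✓ 0x23D26  — 3 lookups
#1 VA=0x401614C9C (r,kernel):
  L0 @0x1B[16] → 0x24007  P=1,RW=1,US=1,PS=0
  L1 @0x24[11] → 0x28007  P=1,RW=1,US=1,PS=0
  L2 @0x28[20] → 0x2A007  P=1,RW=1,US=1,PS=0
  ✓ 0x2AC9C  — 3 lookups
#2 VA=0x4C2E1D968 (r,kernel):
  L0 @0x1B[19] → 0x2E007  P=1,RW=1,US=1,PS=0
  L1 @0x2E[23] → 0x32007  P=1,RW=1,US=1,PS=0
  L2 @0x32[29] → 0x34007  P=1,RW=1,US=1,PS=0
  ✓ 0x34968  — 3 lookups

Entries read for #1: 3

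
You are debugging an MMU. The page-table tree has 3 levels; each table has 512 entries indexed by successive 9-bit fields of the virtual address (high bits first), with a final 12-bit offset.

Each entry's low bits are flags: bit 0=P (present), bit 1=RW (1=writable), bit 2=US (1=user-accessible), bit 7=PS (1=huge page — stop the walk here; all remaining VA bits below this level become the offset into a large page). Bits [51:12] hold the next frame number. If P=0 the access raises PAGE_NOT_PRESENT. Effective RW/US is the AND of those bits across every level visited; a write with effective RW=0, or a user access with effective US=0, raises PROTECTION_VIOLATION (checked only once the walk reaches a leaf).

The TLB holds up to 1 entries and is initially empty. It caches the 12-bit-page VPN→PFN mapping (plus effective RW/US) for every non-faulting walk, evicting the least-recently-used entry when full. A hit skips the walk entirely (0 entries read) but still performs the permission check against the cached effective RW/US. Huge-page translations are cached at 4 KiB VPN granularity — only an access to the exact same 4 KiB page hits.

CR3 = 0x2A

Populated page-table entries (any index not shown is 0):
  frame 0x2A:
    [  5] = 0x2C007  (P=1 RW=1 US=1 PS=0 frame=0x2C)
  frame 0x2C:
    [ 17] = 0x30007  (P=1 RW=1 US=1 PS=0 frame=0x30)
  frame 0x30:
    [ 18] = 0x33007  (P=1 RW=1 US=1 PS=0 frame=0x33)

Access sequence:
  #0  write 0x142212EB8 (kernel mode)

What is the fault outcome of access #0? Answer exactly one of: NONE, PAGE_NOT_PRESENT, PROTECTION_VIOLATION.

Per-access translation:
#0 VA=0x142212EB8 (w,kernel):
  L0: frame=0x2A idx=5 entry=0x2C007 [P=1 RW=1 US=1 PS=0]
  L1: frame=0x2C idx=17 entry=0x30007 [P=1 RW=1 US=1 PS=0]
  L2: frame=0x30 idx=18 entry=0x33007 [P=1 RW=1 US=1 PS=0]
  → PA=0x33EB8  (3 entries read)

Access #0 fault: NONE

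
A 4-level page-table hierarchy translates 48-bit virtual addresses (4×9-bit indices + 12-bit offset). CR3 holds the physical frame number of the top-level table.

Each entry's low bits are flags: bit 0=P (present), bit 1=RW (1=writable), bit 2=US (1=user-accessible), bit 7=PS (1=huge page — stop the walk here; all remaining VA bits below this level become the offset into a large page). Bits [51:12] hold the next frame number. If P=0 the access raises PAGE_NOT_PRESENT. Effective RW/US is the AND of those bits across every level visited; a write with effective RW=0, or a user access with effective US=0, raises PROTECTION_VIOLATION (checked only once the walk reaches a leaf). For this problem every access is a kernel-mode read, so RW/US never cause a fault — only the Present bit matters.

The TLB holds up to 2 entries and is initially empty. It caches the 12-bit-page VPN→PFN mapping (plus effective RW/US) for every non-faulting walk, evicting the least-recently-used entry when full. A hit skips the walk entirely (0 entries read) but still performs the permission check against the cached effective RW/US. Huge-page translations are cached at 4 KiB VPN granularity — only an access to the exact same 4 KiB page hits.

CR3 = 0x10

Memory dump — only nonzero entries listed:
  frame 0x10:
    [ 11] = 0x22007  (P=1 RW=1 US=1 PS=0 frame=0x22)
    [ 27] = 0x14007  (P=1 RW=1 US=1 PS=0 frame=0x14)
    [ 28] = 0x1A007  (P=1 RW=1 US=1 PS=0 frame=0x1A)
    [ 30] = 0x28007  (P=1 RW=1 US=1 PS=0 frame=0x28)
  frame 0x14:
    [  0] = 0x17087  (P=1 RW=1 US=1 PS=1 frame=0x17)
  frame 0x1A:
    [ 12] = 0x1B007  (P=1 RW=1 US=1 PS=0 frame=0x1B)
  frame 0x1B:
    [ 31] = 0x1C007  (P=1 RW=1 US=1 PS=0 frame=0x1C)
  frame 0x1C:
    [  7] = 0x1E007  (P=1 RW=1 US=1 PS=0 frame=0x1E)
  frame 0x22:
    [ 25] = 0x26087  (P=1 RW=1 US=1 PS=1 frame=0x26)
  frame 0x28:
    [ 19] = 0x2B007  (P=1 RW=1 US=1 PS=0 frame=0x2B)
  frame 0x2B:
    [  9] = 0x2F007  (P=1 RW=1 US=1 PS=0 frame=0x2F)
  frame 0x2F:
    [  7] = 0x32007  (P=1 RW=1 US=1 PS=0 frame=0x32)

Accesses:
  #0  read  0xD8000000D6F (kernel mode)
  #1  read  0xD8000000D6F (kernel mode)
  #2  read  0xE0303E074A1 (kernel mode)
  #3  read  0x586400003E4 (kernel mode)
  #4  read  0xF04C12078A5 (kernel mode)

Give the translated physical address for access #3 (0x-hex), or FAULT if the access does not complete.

Trace:
#0 VA=0xD8000000D6F (r,kernel):
  L0 @0x10[27] → 0x14007  P=1,RW=1,US=1,PS=0
  L1 @0x14[0] → 0x17087  P=1,RW=1,US=1,PS=1
  → PA=0x17D6F (huge @L1)  (2 entries read)
#1 VA=0xD8000000D6F (r,kernel):
  TLB hit vpn=0xD8000000 → PA=0x17D6F
#2 VA=0xE0303E074A1 (r,kernel):
  L0 @0x10[28] → 0x1A007  P=1,RW=1,US=1,PS=0
  L1 @0x1A[12] → 0x1B007  P=1,RW=1,US=1,PS=0
  L2 @0x1B[31] → 0x1C007  P=1,RW=1,US=1,PS=0
  L3 @0x1C[7] → 0x1E007  P=1,RW=1,US=1,PS=0
  → PA=0x1E4A1  (4 entries read)
#3 VA=0x586400003E4 (r,kernel):
  L0 @0x10[11] → 0x22007  P=1,RW=1,US=1,PS=0
  L1 @0x22[25] → 0x26087  P=1,RW=1,US=1,PS=1
  → PA=0x263E4 (huge @L1)  (2 entries read)
#4 VA=0xF04C12078A5 (r,kernel):
  L0 @0x10[30] → 0x28007  P=1,RW=1,US=1,PS=0
  L1 @0x28[19] → 0x2B007  P=1,RW=1,US=1,PS=0
  L2 @0x2B[9] → 0x2F007  P=1,RW=1,US=1,PS=0
  L3 @0x2F[7] → 0x32007  P=1,RW=1,US=1,PS=0
  → PA=0x328A5  (4 entries read)

Access #3 PA: 0x263E4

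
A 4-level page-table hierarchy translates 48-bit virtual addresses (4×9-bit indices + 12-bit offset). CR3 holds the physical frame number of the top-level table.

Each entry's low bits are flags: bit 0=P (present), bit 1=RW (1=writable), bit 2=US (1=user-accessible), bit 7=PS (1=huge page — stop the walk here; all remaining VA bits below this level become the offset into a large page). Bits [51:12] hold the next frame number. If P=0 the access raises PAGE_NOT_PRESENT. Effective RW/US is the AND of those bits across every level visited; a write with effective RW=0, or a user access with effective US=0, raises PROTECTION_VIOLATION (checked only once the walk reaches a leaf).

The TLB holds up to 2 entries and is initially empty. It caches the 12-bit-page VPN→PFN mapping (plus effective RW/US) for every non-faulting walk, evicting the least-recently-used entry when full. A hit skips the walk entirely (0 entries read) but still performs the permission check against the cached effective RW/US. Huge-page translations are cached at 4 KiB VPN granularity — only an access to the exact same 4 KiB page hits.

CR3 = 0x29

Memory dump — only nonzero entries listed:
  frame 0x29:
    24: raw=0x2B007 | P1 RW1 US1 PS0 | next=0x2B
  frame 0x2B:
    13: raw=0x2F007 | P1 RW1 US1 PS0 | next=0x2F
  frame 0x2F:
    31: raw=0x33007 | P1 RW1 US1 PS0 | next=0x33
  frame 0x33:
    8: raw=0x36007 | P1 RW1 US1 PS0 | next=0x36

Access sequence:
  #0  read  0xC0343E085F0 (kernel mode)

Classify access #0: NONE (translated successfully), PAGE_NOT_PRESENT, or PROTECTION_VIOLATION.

Trace:
#0 VA=0xC0343E085F0 (r,kernel):
  lvl0: tbl 0x29, slot 24 ⇒ 0x2B007 (P1/RW1/US1/PS0)
  lvl1: tbl 0x2B, slot 13 ⇒ 0x2F007 (P1/RW1/US1/PS0)
  lvl2: tbl 0x2F, slot 31 ⇒ 0x33007 (P1/RW1/US1/PS0)
  lvl3: tbl 0x33, slot 8 ⇒ 0x36007 (P1/RW1/US1/PS0)
  → PA=0x365F0  (4 entries read)

Access #0 fault: NONE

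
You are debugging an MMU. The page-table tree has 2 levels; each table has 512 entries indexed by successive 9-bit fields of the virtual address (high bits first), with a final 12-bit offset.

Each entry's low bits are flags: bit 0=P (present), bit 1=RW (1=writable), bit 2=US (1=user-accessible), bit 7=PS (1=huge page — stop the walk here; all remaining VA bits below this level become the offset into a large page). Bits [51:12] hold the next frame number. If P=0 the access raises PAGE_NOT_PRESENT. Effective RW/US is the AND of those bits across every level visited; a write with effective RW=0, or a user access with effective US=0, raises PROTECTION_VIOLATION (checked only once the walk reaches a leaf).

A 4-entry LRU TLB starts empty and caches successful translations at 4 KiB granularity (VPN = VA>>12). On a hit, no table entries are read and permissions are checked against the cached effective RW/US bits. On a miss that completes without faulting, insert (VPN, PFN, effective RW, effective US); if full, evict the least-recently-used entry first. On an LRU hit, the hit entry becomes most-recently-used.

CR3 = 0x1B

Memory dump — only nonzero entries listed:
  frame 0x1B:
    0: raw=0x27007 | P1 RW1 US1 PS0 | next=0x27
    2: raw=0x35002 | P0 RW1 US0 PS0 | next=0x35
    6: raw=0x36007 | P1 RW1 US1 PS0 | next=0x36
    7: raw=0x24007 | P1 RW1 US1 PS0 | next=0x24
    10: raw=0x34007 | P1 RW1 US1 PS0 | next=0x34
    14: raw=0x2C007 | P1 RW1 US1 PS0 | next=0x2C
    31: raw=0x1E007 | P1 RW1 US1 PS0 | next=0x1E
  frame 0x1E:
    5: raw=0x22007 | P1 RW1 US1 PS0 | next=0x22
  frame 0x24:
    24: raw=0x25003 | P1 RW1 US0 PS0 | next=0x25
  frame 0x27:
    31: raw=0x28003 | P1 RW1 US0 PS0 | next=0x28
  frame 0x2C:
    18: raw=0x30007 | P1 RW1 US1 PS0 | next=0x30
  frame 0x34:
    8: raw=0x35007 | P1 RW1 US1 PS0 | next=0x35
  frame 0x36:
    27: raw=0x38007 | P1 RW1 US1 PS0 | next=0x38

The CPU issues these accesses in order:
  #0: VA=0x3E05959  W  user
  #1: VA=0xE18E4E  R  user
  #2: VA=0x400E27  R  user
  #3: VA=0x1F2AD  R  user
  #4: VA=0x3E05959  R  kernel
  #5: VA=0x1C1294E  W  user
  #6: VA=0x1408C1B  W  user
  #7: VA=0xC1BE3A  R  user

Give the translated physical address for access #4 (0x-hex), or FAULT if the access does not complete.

Per-access translation:
#0 VA=0x3E05959 (w,user):
  L0 @0x1B[31] → 0x1E007  P=1,RW=1,US=1,PS=0
  L1 @0x1E[5] → 0x22007  P=1,RW=1,US=1,PS=0
  → PA=0x22959  (2 entries read)
#1 VA=0xE18E4E (r,user):
  L0 @0x1B[7] → 0x24007  P=1,RW=1,US=1,PS=0
  L1 @0x24[24] → 0x25003  P=1,RW=1,US=0,PS=0
  → PROTECTION_VIOLATION  (2 entries read)
#2 VA=0x400E27 (r,user):
  L0 @0x1B[2] → 0x35002  P=0,RW=1,US=0,PS=0
  → PAGE_NOT_PRESENT  (1 entries read)
#3 VA=0x1F2AD (r,user):
  L0 @0x1B[0] → 0x27007  P=1,RW=1,US=1,PS=0
  L1 @0x27[31] → 0x28003  P=1,RW=1,US=0,PS=0
  → PROTECTION_VIOLATION  (2 entries read)
#4 VA=0x3E05959 (r,kernel):
  TLB hit vpn=0x3E05 → PA=0x22959
#5 VA=0x1C1294E (w,user):
  L0 @0x1B[14] → 0x2C007  P=1,RW=1,US=1,PS=0
  L1 @0x2C[18] → 0x30007  P=1,RW=1,US=1,PS=0
  → PA=0x3094E  (2 entries read)
#6 VA=0x1408C1B (w,user):
  L0 @0x1B[10] → 0x34007  P=1,RW=1,US=1,PS=0
  L1 @0x34[8] → 0x35007  P=1,RW=1,US=1,PS=0
  → PA=0x35C1B  (2 entries read)
#7 VA=0xC1BE3A (r,user):
  L0 @0x1B[6] → 0x36007  P=1,RW=1,US=1,PS=0
  L1 @0x36[27] → 0x38007  P=1,RW=1,US=1,PS=0
  → PA=0x38E3A  (2 entries read)

Access #4 PA: 0x22959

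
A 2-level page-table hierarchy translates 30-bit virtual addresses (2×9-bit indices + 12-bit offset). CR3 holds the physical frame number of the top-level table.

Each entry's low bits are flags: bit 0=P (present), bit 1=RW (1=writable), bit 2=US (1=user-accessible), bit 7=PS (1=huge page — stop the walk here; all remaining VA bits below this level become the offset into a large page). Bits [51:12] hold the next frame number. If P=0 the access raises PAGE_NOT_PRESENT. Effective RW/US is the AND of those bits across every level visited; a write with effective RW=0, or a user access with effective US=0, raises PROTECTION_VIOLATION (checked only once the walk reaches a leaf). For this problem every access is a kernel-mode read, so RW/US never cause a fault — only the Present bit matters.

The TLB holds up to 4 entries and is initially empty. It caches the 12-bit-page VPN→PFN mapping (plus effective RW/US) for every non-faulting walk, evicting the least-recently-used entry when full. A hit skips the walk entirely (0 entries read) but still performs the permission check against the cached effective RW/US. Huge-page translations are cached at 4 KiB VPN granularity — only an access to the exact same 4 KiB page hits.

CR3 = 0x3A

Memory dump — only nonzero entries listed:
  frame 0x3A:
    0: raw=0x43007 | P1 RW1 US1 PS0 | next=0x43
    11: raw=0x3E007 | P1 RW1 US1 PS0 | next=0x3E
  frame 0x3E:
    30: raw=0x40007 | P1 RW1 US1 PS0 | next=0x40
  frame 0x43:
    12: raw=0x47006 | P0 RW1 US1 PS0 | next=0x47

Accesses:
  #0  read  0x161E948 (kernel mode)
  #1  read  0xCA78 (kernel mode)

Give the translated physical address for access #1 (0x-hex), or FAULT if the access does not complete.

Trace:
#0 VA=0x161E948 (r,kernel):
  L0: frame=0x3A idx=11 entry=0x3E007 [P=1 RW=1 US=1 PS=0]
  L1: frame=0x3E idx=30 entry=0x40007 [P=1 RW=1 US=1 PS=0]
  ✓ 0x40948  — 2 lookups
#1 VA=0xCA78 (r,kernel):
  L0: frame=0x3A idx=0 entry=0x43007 [P=1 RW=1 US=1 PS=0]
  L1: frame=0x43 idx=12 entry=0x47006 [P=0 RW=1 US=1 PS=0]
  ✗ PAGE_NOT_PRESENT  [2 reads]

Access #1 PA: FAULT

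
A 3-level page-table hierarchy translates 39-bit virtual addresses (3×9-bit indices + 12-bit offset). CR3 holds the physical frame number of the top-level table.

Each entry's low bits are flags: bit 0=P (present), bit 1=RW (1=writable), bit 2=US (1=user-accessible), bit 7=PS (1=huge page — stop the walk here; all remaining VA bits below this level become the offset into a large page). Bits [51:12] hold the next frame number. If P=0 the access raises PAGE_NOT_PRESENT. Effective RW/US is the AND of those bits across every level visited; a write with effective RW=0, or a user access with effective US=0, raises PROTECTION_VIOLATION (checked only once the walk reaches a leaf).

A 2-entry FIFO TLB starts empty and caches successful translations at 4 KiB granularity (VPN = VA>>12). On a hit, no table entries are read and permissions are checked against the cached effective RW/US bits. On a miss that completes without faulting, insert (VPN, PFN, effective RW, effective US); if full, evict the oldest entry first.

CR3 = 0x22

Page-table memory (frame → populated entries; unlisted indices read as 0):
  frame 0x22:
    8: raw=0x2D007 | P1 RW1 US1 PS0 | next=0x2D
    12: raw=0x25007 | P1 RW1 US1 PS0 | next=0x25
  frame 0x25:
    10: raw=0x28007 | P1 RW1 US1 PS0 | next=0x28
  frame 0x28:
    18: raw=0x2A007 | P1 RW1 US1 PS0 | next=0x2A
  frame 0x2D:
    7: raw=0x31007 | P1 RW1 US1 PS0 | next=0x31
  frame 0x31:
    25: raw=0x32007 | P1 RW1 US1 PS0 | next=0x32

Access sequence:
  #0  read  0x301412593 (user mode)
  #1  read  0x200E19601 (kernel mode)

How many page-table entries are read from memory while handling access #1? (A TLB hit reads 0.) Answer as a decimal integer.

Per-access translation:
#0 VA=0x301412593 (r,user):
  L0 @0x22[12] → 0x25007  P=1,RW=1,US=1,PS=0
  L1 @0x25[10] → 0x28007  P=1,RW=1,US=1,PS=0
  L2 @0x28[18] → 0x2A007  P=1,RW=1,US=1,PS=0
  → PA=0x2A593  (3 entries read)
#1 VA=0x200E19601 (r,kernel):
  L0 @0x22[8] → 0x2D007  P=1,RW=1,US=1,PS=0
  L1 @0x2D[7] → 0x31007  P=1,RW=1,US=1,PS=0
  L2 @0x31[25] → 0x32007  P=1,RW=1,US=1,PS=0
  → PA=0x32601  (3 entries read)

Entries read for #1: 3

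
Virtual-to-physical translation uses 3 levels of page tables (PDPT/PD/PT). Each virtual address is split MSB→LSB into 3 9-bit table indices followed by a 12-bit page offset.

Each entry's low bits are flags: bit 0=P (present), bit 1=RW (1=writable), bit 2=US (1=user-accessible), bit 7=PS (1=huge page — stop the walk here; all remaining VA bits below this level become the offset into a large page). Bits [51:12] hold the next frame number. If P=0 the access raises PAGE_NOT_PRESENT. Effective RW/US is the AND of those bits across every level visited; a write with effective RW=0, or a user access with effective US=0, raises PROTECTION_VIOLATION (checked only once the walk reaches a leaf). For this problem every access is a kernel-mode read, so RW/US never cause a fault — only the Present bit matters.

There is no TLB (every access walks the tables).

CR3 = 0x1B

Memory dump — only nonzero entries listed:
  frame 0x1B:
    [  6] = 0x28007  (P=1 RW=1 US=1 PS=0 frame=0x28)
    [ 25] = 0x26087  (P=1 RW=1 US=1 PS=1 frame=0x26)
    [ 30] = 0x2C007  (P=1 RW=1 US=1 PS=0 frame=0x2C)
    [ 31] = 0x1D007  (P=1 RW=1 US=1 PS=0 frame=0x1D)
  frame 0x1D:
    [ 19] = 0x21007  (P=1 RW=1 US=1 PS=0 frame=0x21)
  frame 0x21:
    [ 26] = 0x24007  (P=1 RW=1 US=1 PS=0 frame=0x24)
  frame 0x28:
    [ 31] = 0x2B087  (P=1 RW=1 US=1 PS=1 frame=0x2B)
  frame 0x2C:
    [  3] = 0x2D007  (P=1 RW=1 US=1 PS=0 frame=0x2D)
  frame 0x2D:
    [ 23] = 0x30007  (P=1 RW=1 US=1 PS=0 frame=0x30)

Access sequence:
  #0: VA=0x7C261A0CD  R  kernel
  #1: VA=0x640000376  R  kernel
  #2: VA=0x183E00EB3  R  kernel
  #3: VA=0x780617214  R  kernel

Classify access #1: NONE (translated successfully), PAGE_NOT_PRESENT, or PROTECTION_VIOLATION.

Trace:
#0 VA=0x7C261A0CD (r,kernel):
  L0 @0x1B[31] → 0x1D007  P=1,RW=1,US=1,PS=0
  L1 @0x1D[19] → 0x21007  P=1,RW=1,US=1,PS=0
  L2 @0x21[26] → 0x24007  P=1,RW=1,US=1,PS=0
  ✓ 0x240CD  — 3 lookups
#1 VA=0x640000376 (r,kernel):
  L0 @0x1B[25] → 0x26087  P=1,RW=1,US=1,PS=1
  ✓ 0x26376 (huge @L0)  — 1 lookups
#2 VA=0x183E00EB3 (r,kernel):
  L0 @0x1B[6] → 0x28007  P=1,RW=1,US=1,PS=0
  L1 @0x28[31] → 0x2B087  P=1,RW=1,US=1,PS=1
  ✓ 0x2BEB3 (huge @L1)  — 2 lookups
#3 VA=0x780617214 (r,kernel):
  L0 @0x1B[30] → 0x2C007  P=1,RW=1,US=1,PS=0
  L1 @0x2C[3] → 0x2D007  P=1,RW=1,US=1,PS=0
  L2 @0x2D[23] → 0x30007  P=1,RW=1,US=1,PS=0
  ✓ 0x30214  — 3 lookups

Access #1 fault: NONE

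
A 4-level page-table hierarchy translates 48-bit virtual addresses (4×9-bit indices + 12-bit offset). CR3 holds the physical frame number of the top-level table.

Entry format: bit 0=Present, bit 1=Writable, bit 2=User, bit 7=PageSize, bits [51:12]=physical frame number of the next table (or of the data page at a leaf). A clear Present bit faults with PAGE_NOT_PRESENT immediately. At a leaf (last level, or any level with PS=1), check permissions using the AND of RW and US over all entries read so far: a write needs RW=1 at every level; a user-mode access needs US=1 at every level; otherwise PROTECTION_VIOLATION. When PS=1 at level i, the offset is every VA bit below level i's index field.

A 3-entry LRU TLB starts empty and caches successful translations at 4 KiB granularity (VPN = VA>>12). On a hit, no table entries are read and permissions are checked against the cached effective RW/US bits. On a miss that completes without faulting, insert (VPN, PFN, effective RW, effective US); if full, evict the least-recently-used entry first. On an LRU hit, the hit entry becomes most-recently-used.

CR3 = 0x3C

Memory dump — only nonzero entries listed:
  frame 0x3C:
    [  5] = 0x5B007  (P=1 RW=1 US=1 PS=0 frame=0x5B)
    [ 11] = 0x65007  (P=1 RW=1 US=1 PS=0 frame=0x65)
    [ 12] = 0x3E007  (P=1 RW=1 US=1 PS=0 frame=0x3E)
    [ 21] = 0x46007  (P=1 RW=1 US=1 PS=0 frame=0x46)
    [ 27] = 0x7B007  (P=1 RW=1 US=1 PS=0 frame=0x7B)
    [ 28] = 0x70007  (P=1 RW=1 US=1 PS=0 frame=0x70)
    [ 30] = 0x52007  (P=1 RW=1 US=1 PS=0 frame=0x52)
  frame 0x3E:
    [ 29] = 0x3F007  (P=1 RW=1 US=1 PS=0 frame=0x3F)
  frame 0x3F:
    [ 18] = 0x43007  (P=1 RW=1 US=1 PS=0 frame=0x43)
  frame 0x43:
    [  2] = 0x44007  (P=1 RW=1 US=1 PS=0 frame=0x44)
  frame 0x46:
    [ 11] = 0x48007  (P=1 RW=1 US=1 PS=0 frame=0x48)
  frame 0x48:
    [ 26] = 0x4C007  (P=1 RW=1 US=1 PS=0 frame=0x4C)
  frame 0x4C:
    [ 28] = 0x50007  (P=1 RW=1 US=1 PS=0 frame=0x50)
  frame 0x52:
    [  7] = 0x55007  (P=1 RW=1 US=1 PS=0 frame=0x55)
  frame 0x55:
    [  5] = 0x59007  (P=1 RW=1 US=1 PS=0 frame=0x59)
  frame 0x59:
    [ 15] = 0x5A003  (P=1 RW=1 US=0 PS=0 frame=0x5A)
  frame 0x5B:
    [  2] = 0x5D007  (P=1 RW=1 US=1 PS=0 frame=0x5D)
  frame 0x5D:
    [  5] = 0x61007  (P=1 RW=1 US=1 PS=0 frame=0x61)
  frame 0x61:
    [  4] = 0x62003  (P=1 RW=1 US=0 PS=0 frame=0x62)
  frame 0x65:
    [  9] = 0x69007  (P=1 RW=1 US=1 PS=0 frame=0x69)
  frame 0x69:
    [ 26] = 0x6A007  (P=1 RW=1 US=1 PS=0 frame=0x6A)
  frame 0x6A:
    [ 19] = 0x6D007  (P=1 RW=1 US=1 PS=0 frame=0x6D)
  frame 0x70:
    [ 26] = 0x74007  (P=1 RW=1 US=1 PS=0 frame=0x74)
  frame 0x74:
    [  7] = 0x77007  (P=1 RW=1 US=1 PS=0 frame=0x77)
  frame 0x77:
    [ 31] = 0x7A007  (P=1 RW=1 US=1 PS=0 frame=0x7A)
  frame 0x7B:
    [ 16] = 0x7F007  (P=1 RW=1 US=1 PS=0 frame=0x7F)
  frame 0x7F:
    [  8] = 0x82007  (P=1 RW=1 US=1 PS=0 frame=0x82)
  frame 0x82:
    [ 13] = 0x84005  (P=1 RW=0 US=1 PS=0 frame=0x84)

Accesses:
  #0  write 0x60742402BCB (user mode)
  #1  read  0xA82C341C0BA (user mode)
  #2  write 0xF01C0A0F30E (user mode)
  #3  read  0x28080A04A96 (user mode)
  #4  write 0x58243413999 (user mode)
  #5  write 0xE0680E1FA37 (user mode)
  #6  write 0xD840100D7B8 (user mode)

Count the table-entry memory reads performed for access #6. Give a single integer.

Per-access translation:
#0 VA=0x60742402BCB (w,user):
  L0: frame=0x3C idx=12 entry=0x3E007 [P=1 RW=1 US=1 PS=0]
  L1: frame=0x3E idx=29 entry=0x3F007 [P=1 RW=1 US=1 PS=0]
  L2: frame=0x3F idx=18 entry=0x43007 [P=1 RW=1 US=1 PS=0]
  L3: frame=0x43 idx=2 entry=0x44007 [P=1 RW=1 US=1 PS=0]
  → PA=0x44BCB  (4 entries read)
#1 VA=0xA82C341C0BA (r,user):
  L0: frame=0x3C idx=21 entry=0x46007 [P=1 RW=1 US=1 PS=0]
  L1: frame=0x46 idx=11 entry=0x48007 [P=1 RW=1 US=1 PS=0]
  L2: frame=0x48 idx=26 entry=0x4C007 [P=1 RW=1 US=1 PS=0]
  L3: frame=0x4C idx=28 entry=0x50007 [P=1 RW=1 US=1 PS=0]
  → PA=0x500BA  (4 entries read)
#2 VA=0xF01C0A0F30E (w,user):
  L0: frame=0x3C idx=30 entry=0x52007 [P=1 RW=1 US=1 PS=0]
  L1: frame=0x52 idx=7 entry=0x55007 [P=1 RW=1 US=1 PS=0]
  L2: frame=0x55 idx=5 entry=0x59007 [P=1 RW=1 US=1 PS=0]
  L3: frame=0x59 idx=15 entry=0x5A003 [P=1 RW=1 US=0 PS=0]
  → PROTECTION_VIOLATION  (4 entries read)
#3 VA=0x28080A04A96 (r,user):
  L0: frame=0x3C idx=5 entry=0x5B007 [P=1 RW=1 US=1 PS=0]
  L1: frame=0x5B idx=2 entry=0x5D007 [P=1 RW=1 US=1 PS=0]
  L2: frame=0x5D idx=5 entry=0x61007 [P=1 RW=1 US=1 PS=0]
  L3: frame=0x61 idx=4 entry=0x62003 [P=1 RW=1 US=0 PS=0]
  → PROTECTION_VIOLATION  (4 entries read)
#4 VA=0x58243413999 (w,user):
  L0: frame=0x3C idx=11 entry=0x65007 [P=1 RW=1 US=1 PS=0]
  L1: frame=0x65 idx=9 entry=0x69007 [P=1 RW=1 US=1 PS=0]
  L2: frame=0x69 idx=26 entry=0x6A007 [P=1 RW=1 US=1 PS=0]
  L3: frame=0x6A idx=19 entry=0x6D007 [P=1 RW=1 US=1 PS=0]
  → PA=0x6D999  (4 entries read)
#5 VA=0xE0680E1FA37 (w,user):
  L0: frame=0x3C idx=28 entry=0x70007 [P=1 RW=1 US=1 PS=0]
  L1: frame=0x70 idx=26 entry=0x74007 [P=1 RW=1 US=1 PS=0]
  L2: frame=0x74 idx=7 entry=0x77007 [P=1 RW=1 US=1 PS=0]
  L3: frame=0x77 idx=31 entry=0x7A007 [P=1 RW=1 US=1 PS=0]
  → PA=0x7AA37  (4 entries read)
#6 VA=0xD840100D7B8 (w,user):
  L0: frame=0x3C idx=27 entry=0x7B007 [P=1 RW=1 US=1 PS=0]
  L1: frame=0x7B idx=16 entry=0x7F007 [P=1 RW=1 US=1 PS=0]
  L2: frame=0x7F idx=8 entry=0x82007 [P=1 RW=1 US=1 PS=0]
  L3: frame=0x82 idx=13 entry=0x84005 [P=1 RW=0 US=1 PS=0]
  → PROTECTION_VIOLATION  (4 entries read)

Entries read for #6: 4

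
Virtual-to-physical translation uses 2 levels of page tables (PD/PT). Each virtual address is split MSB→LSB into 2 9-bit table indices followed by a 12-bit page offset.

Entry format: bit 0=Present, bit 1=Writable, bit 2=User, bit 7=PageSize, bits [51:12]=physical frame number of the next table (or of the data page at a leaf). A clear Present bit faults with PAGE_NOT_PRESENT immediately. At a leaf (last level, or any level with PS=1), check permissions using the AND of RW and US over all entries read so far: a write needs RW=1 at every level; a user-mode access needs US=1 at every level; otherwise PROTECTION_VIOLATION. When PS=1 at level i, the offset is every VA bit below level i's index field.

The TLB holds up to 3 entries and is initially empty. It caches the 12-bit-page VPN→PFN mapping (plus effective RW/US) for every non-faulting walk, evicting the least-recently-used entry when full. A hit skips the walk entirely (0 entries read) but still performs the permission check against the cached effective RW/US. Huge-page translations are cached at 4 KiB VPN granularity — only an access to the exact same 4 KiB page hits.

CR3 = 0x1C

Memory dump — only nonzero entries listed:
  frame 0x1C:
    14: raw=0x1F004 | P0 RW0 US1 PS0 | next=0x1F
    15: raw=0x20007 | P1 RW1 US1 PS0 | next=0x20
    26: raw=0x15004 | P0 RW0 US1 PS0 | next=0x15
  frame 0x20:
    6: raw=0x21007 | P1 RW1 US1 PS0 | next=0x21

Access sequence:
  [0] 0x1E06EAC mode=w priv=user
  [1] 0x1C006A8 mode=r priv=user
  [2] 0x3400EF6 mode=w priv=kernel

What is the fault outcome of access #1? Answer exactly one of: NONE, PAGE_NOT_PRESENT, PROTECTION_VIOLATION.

Trace:
#0 VA=0x1E06EAC (w,user):
  [0] read 0x1C idx=15: raw=0x20007 flags P=1 W=1 U=1 S=0
  [1] read 0x20 idx=6: raw=0x21007 flags P=1 W=1 U=1 S=0
  ⇒ phys 0x21EAC  [2 reads]
#1 VA=0x1C006A8 (r,user):
  [0] read 0x1C idx=14: raw=0x1F004 flags P=0 W=0 U=1 S=0
  ✗ PAGE_NOT_PRESENT  [1 reads]
#2 VA=0x3400EF6 (w,kernel):
  [0] read 0x1C idx=26: raw=0x15004 flags P=0 W=0 U=1 S=0
  ✗ PAGE_NOT_PRESENT  [1 reads]

Access #1 fault: PAGE_NOT_PRESENT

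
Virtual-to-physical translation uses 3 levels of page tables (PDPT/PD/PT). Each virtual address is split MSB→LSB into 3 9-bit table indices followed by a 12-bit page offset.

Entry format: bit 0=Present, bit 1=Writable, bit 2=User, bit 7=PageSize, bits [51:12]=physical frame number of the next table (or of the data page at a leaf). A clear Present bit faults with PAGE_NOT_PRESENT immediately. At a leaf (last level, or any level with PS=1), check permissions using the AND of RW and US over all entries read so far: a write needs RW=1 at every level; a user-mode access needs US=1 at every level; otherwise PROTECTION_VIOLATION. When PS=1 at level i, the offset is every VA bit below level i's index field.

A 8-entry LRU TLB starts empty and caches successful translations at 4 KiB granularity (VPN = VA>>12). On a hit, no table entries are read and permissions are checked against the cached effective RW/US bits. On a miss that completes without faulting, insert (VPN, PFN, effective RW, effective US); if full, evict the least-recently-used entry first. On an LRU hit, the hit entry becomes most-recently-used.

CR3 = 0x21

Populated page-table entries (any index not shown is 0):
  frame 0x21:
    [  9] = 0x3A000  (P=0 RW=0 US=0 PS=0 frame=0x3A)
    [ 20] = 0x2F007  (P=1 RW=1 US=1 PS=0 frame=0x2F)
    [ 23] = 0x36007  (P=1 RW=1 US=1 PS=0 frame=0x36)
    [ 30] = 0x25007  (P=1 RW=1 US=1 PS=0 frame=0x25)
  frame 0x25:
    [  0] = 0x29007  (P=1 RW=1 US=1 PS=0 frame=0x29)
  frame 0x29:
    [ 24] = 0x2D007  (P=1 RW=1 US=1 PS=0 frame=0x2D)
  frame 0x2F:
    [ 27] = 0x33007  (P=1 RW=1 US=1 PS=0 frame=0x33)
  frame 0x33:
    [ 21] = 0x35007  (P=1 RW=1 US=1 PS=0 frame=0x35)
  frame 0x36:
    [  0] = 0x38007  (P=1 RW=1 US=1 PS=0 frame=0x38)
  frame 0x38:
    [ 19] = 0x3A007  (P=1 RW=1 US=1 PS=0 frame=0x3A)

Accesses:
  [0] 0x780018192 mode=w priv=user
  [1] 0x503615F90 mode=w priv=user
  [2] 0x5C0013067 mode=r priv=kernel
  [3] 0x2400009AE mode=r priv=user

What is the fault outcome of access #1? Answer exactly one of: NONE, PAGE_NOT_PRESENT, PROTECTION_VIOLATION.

Walk each access:
#0 VA=0x780018192 (w,user):
  [0] read 0x21 idx=30: raw=0x25007 flags P=1 W=1 U=1 S=0
  [1] read 0x25 idx=0: raw=0x29007 flags P=1 W=1 U=1 S=0
  [2] read 0x29 idx=24: raw=0x2D007 flags P=1 W=1 U=1 S=0
  ⇒ phys 0x2D192  [3 reads]
#1 VA=0x503615F90 (w,user):
  [0] read 0x21 idx=20: raw=0x2F007 flags P=1 W=1 U=1 S=0
  [1] read 0x2F idx=27: raw=0x33007 flags P=1 W=1 U=1 S=0
  [2] read 0x33 idx=21: raw=0x35007 flags P=1 W=1 U=1 S=0
  ⇒ phys 0x35F90  [3 reads]
#2 VA=0x5C0013067 (r,kernel):
  [0] read 0x21 idx=23: raw=0x36007 flags P=1 W=1 U=1 S=0
  [1] read 0x36 idx=0: raw=0x38007 flags P=1 W=1 U=1 S=0
  [2] read 0x38 idx=19: raw=0x3A007 flags P=1 W=1 U=1 S=0
  ⇒ phys 0x3A067  [3 reads]
#3 VA=0x2400009AE (r,user):
  [0] read 0x21 idx=9: raw=0x3A000 flags P=0 W=0 U=0 S=0
  → PAGE_NOT_PRESENT  (1 entries read)

Access #1 fault: NONE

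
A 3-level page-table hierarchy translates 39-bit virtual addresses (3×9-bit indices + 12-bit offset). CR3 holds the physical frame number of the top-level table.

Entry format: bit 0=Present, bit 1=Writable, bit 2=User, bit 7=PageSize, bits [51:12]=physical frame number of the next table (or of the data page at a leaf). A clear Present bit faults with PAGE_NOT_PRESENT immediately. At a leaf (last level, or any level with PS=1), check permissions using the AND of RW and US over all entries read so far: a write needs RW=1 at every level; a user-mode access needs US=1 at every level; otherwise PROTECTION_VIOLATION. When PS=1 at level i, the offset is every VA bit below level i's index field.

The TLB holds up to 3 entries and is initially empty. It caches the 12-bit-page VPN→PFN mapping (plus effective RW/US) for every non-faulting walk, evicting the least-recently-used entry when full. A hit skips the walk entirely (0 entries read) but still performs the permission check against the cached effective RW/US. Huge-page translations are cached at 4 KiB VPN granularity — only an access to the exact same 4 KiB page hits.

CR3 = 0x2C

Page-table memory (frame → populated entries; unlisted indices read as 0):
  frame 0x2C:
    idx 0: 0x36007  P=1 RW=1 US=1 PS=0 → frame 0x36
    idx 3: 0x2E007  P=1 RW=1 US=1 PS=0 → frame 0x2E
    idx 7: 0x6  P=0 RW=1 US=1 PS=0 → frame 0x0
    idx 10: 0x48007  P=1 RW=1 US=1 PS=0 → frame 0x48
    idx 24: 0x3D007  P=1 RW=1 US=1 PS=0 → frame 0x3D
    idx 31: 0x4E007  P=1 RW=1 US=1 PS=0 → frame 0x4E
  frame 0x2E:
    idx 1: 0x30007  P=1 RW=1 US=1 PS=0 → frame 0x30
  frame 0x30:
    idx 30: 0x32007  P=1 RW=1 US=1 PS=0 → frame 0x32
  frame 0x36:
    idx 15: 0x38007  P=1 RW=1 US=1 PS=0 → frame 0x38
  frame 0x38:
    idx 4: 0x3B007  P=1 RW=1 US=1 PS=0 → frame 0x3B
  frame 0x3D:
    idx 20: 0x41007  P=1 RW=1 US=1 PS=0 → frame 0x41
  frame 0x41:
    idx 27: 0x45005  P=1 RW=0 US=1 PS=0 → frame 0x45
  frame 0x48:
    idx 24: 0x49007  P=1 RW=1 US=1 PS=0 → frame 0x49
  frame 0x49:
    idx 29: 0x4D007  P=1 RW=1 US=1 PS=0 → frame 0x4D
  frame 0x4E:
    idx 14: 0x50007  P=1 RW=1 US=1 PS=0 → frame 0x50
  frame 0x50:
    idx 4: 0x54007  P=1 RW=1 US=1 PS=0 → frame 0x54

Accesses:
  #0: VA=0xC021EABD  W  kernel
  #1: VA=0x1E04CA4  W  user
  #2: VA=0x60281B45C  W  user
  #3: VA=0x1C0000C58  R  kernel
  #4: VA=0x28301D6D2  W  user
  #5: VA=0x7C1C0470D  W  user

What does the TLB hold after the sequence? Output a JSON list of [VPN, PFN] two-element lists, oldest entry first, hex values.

Walk each access:
#0 VA=0xC021EABD (w,kernel):
  L0: frame=0x2C idx=3 entry=0x2E007 [P=1 RW=1 US=1 PS=0]
  L1: frame=0x2E idx=1 entry=0x30007 [P=1 RW=1 US=1 PS=0]
  L2: frame=0x30 idx=30 entry=0x32007 [P=1 RW=1 US=1 PS=0]
  ✓ 0x32ABD  — 3 lookups
#1 VA=0x1E04CA4 (w,user):
  L0: frame=0x2C idx=0 entry=0x36007 [P=1 RW=1 US=1 PS=0]
  L1: frame=0x36 idx=15 entry=0x38007 [P=1 RW=1 US=1 PS=0]
  L2: frame=0x38 idx=4 entry=0x3B007 [P=1 RW=1 US=1 PS=0]
  ✓ 0x3BCA4  — 3 lookups
#2 VA=0x60281B45C (w,user):
  L0: frame=0x2C idx=24 entry=0x3D007 [P=1 RW=1 US=1 PS=0]
  L1: frame=0x3D idx=20 entry=0x41007 [P=1 RW=1 US=1 PS=0]
  L2: frame=0x41 idx=27 entry=0x45005 [P=1 RW=0 US=1 PS=0]
  → PROTECTION_VIOLATION  (3 entries read)
#3 VA=0x1C0000C58 (r,kernel):
  L0: frame=0x2C idx=7 entry=0x6 [P=0 RW=1 US=1 PS=0]
  → PAGE_NOT_PRESENT  (1 entries read)
#4 VA=0x28301D6D2 (w,user):
  L0: frame=0x2C idx=10 entry=0x48007 [P=1 RW=1 US=1 PS=0]
  L1: frame=0x48 idx=24 entry=0x49007 [P=1 RW=1 US=1 PS=0]
  L2: frame=0x49 idx=29 entry=0x4D007 [P=1 RW=1 US=1 PS=0]
  ✓ 0x4D6D2  — 3 lookups
#5 VA=0x7C1C0470D (w,user):
  L0: frame=0x2C idx=31 entry=0x4E007 [P=1 RW=1 US=1 PS=0]
  L1: frame=0x4E idx=14 entry=0x50007 [P=1 RW=1 US=1 PS=0]
  L2: frame=0x50 idx=4 entry=0x54007 [P=1 RW=1 US=1 PS=0]
  ✓ 0x5470D  — 3 lookups

TLB: [["0x1E04", "0x3B"], ["0x28301D", "0x4D"], ["0x7C1C04", "0x54"]]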